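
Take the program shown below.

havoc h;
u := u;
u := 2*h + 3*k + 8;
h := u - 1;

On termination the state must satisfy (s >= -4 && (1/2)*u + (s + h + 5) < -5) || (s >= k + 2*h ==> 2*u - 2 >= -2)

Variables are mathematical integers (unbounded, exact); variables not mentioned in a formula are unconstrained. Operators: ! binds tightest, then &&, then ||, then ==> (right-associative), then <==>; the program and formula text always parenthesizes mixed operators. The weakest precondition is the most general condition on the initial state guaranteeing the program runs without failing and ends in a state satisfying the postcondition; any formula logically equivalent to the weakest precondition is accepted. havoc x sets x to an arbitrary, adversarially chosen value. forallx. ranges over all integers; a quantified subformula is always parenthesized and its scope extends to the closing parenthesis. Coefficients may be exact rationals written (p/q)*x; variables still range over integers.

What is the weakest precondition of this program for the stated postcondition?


Working backward. After the program, the postcondition (s >= -4 && (1/2)*u + (s + h + 5) < -5) || (s >= k + 2*h ==> 2*u - 2 >= -2) must hold; in canonical form it is (s >= -4 && h + s + (1/2)*u < -10) || (s >= 2*h + k ==> 2*u >= 0).
Before h := u - 1: (s >= -4 && s + (3/2)*u < -9) || (s >= k + 2*u - 2 ==> 2*u >= 0)
Before u := 2*h + 3*k + 8: (s >= -4 && 3*h + (9/2)*k + s < -21) || (s >= 4*h + 7*k + 14 ==> 4*h + 6*k >= -16)
Before u := u: (s >= -4 && 3*h + (9/2)*k + s < -21) || (s >= 4*h + 7*k + 14 ==> 4*h + 6*k >= -16)
Before havoc h: forall h_1. ((s >= -4 && 3*h_1 + (9/2)*k + s < -21) || (s >= 4*h_1 + 7*k + 14 ==> 4*h_1 + 6*k >= -16))
Answer: WP = forall h_1. ((s >= -4 && 3*h_1 + (9/2)*k + s < -21) || (s >= 4*h_1 + 7*k + 14 ==> 4*h_1 + 6*k >= -16))


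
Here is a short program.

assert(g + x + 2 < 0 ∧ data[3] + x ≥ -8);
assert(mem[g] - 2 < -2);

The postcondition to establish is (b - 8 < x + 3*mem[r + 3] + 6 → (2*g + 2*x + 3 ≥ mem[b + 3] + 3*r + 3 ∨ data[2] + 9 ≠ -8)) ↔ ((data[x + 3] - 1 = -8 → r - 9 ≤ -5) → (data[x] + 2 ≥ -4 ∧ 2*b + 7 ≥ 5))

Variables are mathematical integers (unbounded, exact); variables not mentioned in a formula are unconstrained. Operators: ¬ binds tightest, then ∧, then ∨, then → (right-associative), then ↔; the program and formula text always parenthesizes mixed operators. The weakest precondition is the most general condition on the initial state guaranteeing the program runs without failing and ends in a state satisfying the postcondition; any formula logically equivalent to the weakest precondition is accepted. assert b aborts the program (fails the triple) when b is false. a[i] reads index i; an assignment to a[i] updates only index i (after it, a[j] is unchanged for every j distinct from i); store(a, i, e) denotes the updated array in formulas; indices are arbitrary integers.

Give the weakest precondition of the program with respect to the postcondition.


Working backward. After the program, the postcondition (b - 8 < x + 3*mem[r + 3] + 6 → (2*g + 2*x + 3 ≥ mem[b + 3] + 3*r + 3 ∨ data[2] + 9 ≠ -8)) ↔ ((data[x + 3] - 1 = -8 → r - 9 ≤ -5) → (data[x] + 2 ≥ -4 ∧ 2*b + 7 ≥ 5)) must hold; in canonical form it is (b < 3*mem[r + 3] + x + 14 → (2*g + 2*x ≥ mem[b + 3] + 3*r ∨ data[2] ≠ -17)) ↔ ((data[x + 3] = -7 → r ≤ 4) → (data[x] ≥ -6 ∧ 2*b ≥ -2)).
Before assert mem[g] - 2 < -2: mem[g] < 0 ∧ ((b < 3*mem[r + 3] + x + 14 → (2*g + 2*x ≥ mem[b + 3] + 3*r ∨ data[2] ≠ -17)) ↔ ((data[x + 3] = -7 → r ≤ 4) → (data[x] ≥ -6 ∧ 2*b ≥ -2)))
Before assert g + x + 2 < 0 ∧ data[3] + x ≥ -8: g + x < -2 ∧ data[3] + x ≥ -8 ∧ mem[g] < 0 ∧ ((b < 3*mem[r + 3] + x + 14 → (2*g + 2*x ≥ mem[b + 3] + 3*r ∨ data[2] ≠ -17)) ↔ ((data[x + 3] = -7 → r ≤ 4) → (data[x] ≥ -6 ∧ 2*b ≥ -2)))
Answer: WP = g + x < -2 ∧ data[3] + x ≥ -8 ∧ mem[g] < 0 ∧ ((b < 3*mem[r + 3] + x + 14 → (2*g + 2*x ≥ mem[b + 3] + 3*r ∨ data[2] ≠ -17)) ↔ ((data[x + 3] = -7 → r ≤ 4) → (data[x] ≥ -6 ∧ 2*b ≥ -2)))


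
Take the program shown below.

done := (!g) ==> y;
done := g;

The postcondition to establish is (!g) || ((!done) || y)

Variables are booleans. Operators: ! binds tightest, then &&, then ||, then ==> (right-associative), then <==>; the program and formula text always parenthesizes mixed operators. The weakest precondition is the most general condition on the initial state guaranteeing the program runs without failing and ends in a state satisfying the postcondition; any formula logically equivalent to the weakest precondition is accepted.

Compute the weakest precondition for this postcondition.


Working backward. After the program, the postcondition (!g) || ((!done) || y) must hold; in canonical form it is (!g) || (!done) || y.
Before done := g: (!g) || y
Before done := (!g) ==> y: (!g) || y
Answer: WP = (!g) || y


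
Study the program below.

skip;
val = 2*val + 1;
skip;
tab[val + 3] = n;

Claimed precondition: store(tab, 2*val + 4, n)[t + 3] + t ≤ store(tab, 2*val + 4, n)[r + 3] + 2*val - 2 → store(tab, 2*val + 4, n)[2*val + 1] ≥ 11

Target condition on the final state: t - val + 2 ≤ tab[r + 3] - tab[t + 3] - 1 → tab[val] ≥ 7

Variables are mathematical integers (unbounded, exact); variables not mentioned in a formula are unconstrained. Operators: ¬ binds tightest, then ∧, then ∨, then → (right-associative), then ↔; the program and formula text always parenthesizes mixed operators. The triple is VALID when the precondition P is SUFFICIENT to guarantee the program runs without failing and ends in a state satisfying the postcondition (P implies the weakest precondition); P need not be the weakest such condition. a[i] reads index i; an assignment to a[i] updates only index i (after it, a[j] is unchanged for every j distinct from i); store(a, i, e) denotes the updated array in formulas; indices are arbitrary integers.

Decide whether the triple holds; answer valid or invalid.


Working backward. After the program, the postcondition t - val + 2 ≤ tab[r + 3] - tab[t + 3] - 1 → tab[val] ≥ 7 must hold; in canonical form it is tab[t + 3] + t ≤ tab[r + 3] + val - 3 → tab[val] ≥ 7.
Before tab[val + 3] := n: store(tab, val + 3, n)[t + 3] + t ≤ store(tab, val + 3, n)[r + 3] + val - 3 → store(tab, val + 3, n)[val] ≥ 7
Before skip: store(tab, val + 3, n)[t + 3] + t ≤ store(tab, val + 3, n)[r + 3] + val - 3 → store(tab, val + 3, n)[val] ≥ 7
Before val := 2*val + 1: store(tab, 2*val + 4, n)[t + 3] + t ≤ store(tab, 2*val + 4, n)[r + 3] + 2*val - 2 → store(tab, 2*val + 4, n)[2*val + 1] ≥ 7
Before skip: store(tab, 2*val + 4, n)[t + 3] + t ≤ store(tab, 2*val + 4, n)[r + 3] + 2*val - 2 → store(tab, 2*val + 4, n)[2*val + 1] ≥ 7
The weakest precondition is store(tab, 2*val + 4, n)[t + 3] + t ≤ store(tab, 2*val + 4, n)[r + 3] + 2*val - 2 → store(tab, 2*val + 4, n)[2*val + 1] ≥ 7.
Check whether store(tab, 2*val + 4, n)[t + 3] + t ≤ store(tab, 2*val + 4, n)[r + 3] + 2*val - 2 → store(tab, 2*val + 4, n)[2*val + 1] ≥ 11 implies it.
Every state satisfying the precondition satisfies the weakest precondition: the implication holds.
Answer: valid


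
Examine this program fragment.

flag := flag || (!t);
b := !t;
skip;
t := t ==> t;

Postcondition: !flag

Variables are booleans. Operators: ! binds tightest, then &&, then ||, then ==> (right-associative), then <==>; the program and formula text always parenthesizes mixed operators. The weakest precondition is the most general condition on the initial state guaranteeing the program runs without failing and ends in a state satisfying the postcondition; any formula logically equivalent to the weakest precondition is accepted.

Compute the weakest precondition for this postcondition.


Working backward. After the program, !flag must hold.
Before t := t ==> t: !flag
Before skip: !flag
Before b := !t: !flag
Before flag := flag || (!t): !(flag || (!t))
Answer: WP = !(flag || (!t))


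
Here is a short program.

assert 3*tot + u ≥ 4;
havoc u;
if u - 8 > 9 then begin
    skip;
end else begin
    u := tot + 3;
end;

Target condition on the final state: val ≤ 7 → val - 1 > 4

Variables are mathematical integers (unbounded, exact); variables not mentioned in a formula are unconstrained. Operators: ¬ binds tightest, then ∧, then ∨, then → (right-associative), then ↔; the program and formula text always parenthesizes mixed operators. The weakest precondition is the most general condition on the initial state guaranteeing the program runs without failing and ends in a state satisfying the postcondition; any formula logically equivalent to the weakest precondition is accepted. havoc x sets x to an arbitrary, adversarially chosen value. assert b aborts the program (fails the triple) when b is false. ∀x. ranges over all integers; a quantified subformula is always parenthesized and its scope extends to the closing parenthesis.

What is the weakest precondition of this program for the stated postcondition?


Working backward. After the program, the postcondition val ≤ 7 → val - 1 > 4 must hold; in canonical form it is val ≤ 7 → val > 5.
Then branch requires val ≤ 7 → val > 5; else branch requires val ≤ 7 → val > 5.
Before the if: (u > 17 → (val ≤ 7 → val > 5)) ∧ ((¬(u > 17)) → (val ≤ 7 → val > 5))
Before havoc u: ∀u_1. ((u_1 > 17 → (val ≤ 7 → val > 5)) ∧ ((¬(u_1 > 17)) → (val ≤ 7 → val > 5)))
Before assert 3*tot + u ≥ 4: 3*tot + u ≥ 4 ∧ (∀u_1. ((u_1 > 17 → (val ≤ 7 → val > 5)) ∧ ((¬(u_1 > 17)) → (val ≤ 7 → val > 5))))
Answer: WP = 3*tot + u ≥ 4 ∧ (∀u_1. ((u_1 > 17 → (val ≤ 7 → val > 5)) ∧ ((¬(u_1 > 17)) → (val ≤ 7 → val > 5))))


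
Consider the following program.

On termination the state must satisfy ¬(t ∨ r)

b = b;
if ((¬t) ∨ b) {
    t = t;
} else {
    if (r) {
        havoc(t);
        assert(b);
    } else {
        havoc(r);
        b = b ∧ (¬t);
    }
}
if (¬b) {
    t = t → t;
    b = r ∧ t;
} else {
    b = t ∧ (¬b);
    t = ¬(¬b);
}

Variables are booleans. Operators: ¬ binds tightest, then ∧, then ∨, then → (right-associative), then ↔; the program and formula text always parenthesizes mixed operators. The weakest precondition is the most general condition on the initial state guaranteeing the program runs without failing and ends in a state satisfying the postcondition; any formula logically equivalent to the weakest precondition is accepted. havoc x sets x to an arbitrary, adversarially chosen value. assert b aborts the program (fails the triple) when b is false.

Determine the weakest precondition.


Working backward. After the program, ¬(t ∨ r) must hold.
Then branch requires false; else branch requires ¬((t ∧ (¬b)) ∨ r).
Before the if: b ∧ (b → (¬((t ∧ (¬b)) ∨ r)))
Then branch requires b ∧ (b → (¬((t ∧ (¬b)) ∨ r))); else branch requires (r → (b ∧ (b → (¬((¬b) ∨ r))) ∧ (b → (¬r)))) ∧ ((¬r) → (b ∧ (¬t) ∧ (¬(b ∧ (¬t))) ∧ ((b ∧ (¬t)) → (¬(t ∧ (¬(b ∧ (¬t)))))))).
Before the if: (((¬t) ∨ b) → (b ∧ (b → (¬((t ∧ (¬b)) ∨ r))))) ∧ ((¬((¬t) ∨ b)) → ((r → (b ∧ (b → (¬((¬b) ∨ r))) ∧ (b → (¬r)))) ∧ ((¬r) → (b ∧ (¬t) ∧ (¬(b ∧ (¬t))) ∧ ((b ∧ (¬t)) → (¬(t ∧ (¬(b ∧ (¬t))))))))))
Before b := b: (((¬t) ∨ b) → (b ∧ (b → (¬((t ∧ (¬b)) ∨ r))))) ∧ ((¬((¬t) ∨ b)) → ((r → (b ∧ (b → (¬((¬b) ∨ r))) ∧ (b → (¬r)))) ∧ ((¬r) → (b ∧ (¬t) ∧ (¬(b ∧ (¬t))) ∧ ((b ∧ (¬t)) → (¬(t ∧ (¬(b ∧ (¬t))))))))))
Answer: WP = (((¬t) ∨ b) → (b ∧ (b → (¬((t ∧ (¬b)) ∨ r))))) ∧ ((¬((¬t) ∨ b)) → ((r → (b ∧ (b → (¬((¬b) ∨ r))) ∧ (b → (¬r)))) ∧ ((¬r) → (b ∧ (¬t) ∧ (¬(b ∧ (¬t))) ∧ ((b ∧ (¬t)) → (¬(t ∧ (¬(b ∧ (¬t))))))))))


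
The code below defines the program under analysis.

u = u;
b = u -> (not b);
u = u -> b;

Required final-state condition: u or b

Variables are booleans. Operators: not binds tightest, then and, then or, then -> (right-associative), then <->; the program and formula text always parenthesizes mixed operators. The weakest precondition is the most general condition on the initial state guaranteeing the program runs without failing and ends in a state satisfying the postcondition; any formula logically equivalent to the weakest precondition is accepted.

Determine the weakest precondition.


Working backward. After the program, u or b must hold.
Before u := u -> b: (u -> b) or b
Before b := u -> (not b): (u -> (u -> (not b))) or (u -> (not b))
Before u := u: (u -> (u -> (not b))) or (u -> (not b))
Answer: WP = (u -> (u -> (not b))) or (u -> (not b))


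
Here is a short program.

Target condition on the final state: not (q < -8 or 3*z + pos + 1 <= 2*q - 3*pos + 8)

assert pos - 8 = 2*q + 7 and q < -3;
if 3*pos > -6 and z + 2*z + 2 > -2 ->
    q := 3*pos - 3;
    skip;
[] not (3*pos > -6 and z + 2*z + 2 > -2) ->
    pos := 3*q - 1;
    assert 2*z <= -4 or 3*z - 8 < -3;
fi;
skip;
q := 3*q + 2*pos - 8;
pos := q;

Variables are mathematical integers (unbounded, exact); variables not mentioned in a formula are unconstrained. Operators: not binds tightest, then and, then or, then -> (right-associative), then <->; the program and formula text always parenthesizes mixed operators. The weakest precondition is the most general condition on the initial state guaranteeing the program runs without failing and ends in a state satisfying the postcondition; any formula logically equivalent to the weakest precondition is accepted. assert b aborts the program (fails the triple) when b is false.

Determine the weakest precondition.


Working backward. After the program, the postcondition not (q < -8 or 3*z + pos + 1 <= 2*q - 3*pos + 8) must hold; in canonical form it is not (q < -8 or 4*pos + 3*z <= 2*q + 7).
Before pos := q: not (q < -8 or 2*q + 3*z <= 7)
Before q := 3*q + 2*pos - 8: not (2*pos + 3*q < 0 or 4*pos + 6*q + 3*z <= 23)
Before skip: not (2*pos + 3*q < 0 or 4*pos + 6*q + 3*z <= 23)
Then branch requires not (11*pos < 9 or 22*pos + 3*z <= 41); else branch requires (2*z <= -4 or 3*z < 5) and (not (9*q < 2 or 18*q + 3*z <= 27)).
Before the if: ((3*pos > -6 and 3*z > -4) -> (not (11*pos < 9 or 22*pos + 3*z <= 41))) and ((not (3*pos > -6 and 3*z > -4)) -> ((2*z <= -4 or 3*z < 5) and (not (9*q < 2 or 18*q + 3*z <= 27))))
Before assert pos - 8 = 2*q + 7 and q < -3: pos = 2*q + 15 and q < -3 and ((3*pos > -6 and 3*z > -4) -> (not (11*pos < 9 or 22*pos + 3*z <= 41))) and ((not (3*pos > -6 and 3*z > -4)) -> ((2*z <= -4 or 3*z < 5) and (not (9*q < 2 or 18*q + 3*z <= 27))))
Answer: WP = pos = 2*q + 15 and q < -3 and ((3*pos > -6 and 3*z > -4) -> (not (11*pos < 9 or 22*pos + 3*z <= 41))) and ((not (3*pos > -6 and 3*z > -4)) -> ((2*z <= -4 or 3*z < 5) and (not (9*q < 2 or 18*q + 3*z <= 27))))


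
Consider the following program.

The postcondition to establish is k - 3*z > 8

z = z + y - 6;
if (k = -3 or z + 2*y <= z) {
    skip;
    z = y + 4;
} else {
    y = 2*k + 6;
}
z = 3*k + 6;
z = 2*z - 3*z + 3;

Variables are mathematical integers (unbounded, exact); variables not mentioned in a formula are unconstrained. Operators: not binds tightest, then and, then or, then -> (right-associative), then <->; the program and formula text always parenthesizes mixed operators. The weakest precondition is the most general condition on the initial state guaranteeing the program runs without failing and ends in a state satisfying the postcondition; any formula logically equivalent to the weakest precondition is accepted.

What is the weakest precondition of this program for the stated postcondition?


Working backward. After the program, the postcondition k - 3*z > 8 must hold; in canonical form it is k > 3*z + 8.
Before z := 2*z - 3*z + 3: k + 3*z > 17
Before z := 3*k + 6: 10*k > -1
Then branch requires 10*k > -1; else branch requires 10*k > -1.
Before the if: ((k = -3 or 2*y <= 0) -> 10*k > -1) and ((not (k = -3 or 2*y <= 0)) -> 10*k > -1)
Before z := z + y - 6: ((k = -3 or 2*y <= 0) -> 10*k > -1) and ((not (k = -3 or 2*y <= 0)) -> 10*k > -1)
Answer: WP = ((k = -3 or 2*y <= 0) -> 10*k > -1) and ((not (k = -3 or 2*y <= 0)) -> 10*k > -1)


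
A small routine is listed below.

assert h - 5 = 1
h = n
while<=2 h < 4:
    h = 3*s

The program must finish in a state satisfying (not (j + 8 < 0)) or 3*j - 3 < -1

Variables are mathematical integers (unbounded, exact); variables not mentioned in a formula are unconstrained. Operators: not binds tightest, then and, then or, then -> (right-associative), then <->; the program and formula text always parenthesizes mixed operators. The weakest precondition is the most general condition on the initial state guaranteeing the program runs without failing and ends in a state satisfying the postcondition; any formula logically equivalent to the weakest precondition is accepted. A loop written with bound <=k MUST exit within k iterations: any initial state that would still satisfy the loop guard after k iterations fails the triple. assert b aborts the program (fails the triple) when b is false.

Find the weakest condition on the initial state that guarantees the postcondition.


Working backward. After the program, the postcondition (not (j + 8 < 0)) or 3*j - 3 < -1 must hold; in canonical form it is (not (j < -8)) or 3*j < 2.
Before the loop (bound <=2), unroll the exhaustion recursion (WP_0 = exit-now case; WP_j = one more guarded iteration, up to j = 2):
  WP_0: (not (h < 4)) and ((not (j < -8)) or 3*j < 2)
  WP_1: (h < 4 -> ((not (3*s < 4)) and ((not (j < -8)) or 3*j < 2))) and ((not (h < 4)) -> ((not (j < -8)) or 3*j < 2))
  WP_2: (h < 4 -> ((3*s < 4 -> ((not (3*s < 4)) and ((not (j < -8)) or 3*j < 2))) and ((not (3*s < 4)) -> ((not (j < -8)) or 3*j < 2)))) and ((not (h < 4)) -> ((not (j < -8)) or 3*j < 2))
So before the loop: (h < 4 -> ((3*s < 4 -> ((not (3*s < 4)) and ((not (j < -8)) or 3*j < 2))) and ((not (3*s < 4)) -> ((not (j < -8)) or 3*j < 2)))) and ((not (h < 4)) -> ((not (j < -8)) or 3*j < 2))
Before h := n: (n < 4 -> ((3*s < 4 -> ((not (3*s < 4)) and ((not (j < -8)) or 3*j < 2))) and ((not (3*s < 4)) -> ((not (j < -8)) or 3*j < 2)))) and ((not (n < 4)) -> ((not (j < -8)) or 3*j < 2))
Before assert h - 5 = 1: h = 6 and (n < 4 -> ((3*s < 4 -> ((not (3*s < 4)) and ((not (j < -8)) or 3*j < 2))) and ((not (3*s < 4)) -> ((not (j < -8)) or 3*j < 2)))) and ((not (n < 4)) -> ((not (j < -8)) or 3*j < 2))
Answer: WP = h = 6 and (n < 4 -> ((3*s < 4 -> ((not (3*s < 4)) and ((not (j < -8)) or 3*j < 2))) and ((not (3*s < 4)) -> ((not (j < -8)) or 3*j < 2)))) and ((not (n < 4)) -> ((not (j < -8)) or 3*j < 2))


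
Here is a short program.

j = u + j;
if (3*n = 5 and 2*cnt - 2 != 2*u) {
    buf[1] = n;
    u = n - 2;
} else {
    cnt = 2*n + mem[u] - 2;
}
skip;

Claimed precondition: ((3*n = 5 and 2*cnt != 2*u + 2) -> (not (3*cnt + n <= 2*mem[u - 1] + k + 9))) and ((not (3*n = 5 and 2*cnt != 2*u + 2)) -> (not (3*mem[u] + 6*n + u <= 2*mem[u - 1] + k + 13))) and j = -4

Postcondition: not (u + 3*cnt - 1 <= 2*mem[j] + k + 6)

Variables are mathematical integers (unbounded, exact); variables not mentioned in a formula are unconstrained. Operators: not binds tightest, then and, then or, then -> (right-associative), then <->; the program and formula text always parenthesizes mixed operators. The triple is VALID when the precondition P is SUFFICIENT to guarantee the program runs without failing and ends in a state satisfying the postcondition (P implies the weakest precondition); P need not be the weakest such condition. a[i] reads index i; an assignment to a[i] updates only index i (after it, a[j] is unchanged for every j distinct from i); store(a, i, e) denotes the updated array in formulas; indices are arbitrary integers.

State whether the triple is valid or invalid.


Working backward. After the program, the postcondition not (u + 3*cnt - 1 <= 2*mem[j] + k + 6) must hold; in canonical form it is not (3*cnt + u <= 2*mem[j] + k + 7).
Before skip: not (3*cnt + u <= 2*mem[j] + k + 7)
Then branch requires not (3*cnt + n <= 2*mem[j] + k + 9); else branch requires not (3*mem[u] + 6*n + u <= 2*mem[j] + k + 13).
Before the if: ((3*n = 5 and 2*cnt != 2*u + 2) -> (not (3*cnt + n <= 2*mem[j] + k + 9))) and ((not (3*n = 5 and 2*cnt != 2*u + 2)) -> (not (3*mem[u] + 6*n + u <= 2*mem[j] + k + 13)))
Before j := u + j: ((3*n = 5 and 2*cnt != 2*u + 2) -> (not (3*cnt + n <= 2*mem[j + u] + k + 9))) and ((not (3*n = 5 and 2*cnt != 2*u + 2)) -> (not (3*mem[u] + 6*n + u <= 2*mem[j + u] + k + 13)))
The weakest precondition is ((3*n = 5 and 2*cnt != 2*u + 2) -> (not (3*cnt + n <= 2*mem[j + u] + k + 9))) and ((not (3*n = 5 and 2*cnt != 2*u + 2)) -> (not (3*mem[u] + 6*n + u <= 2*mem[j + u] + k + 13))).
Check whether ((3*n = 5 and 2*cnt != 2*u + 2) -> (not (3*cnt + n <= 2*mem[u - 1] + k + 9))) and ((not (3*n = 5 and 2*cnt != 2*u + 2)) -> (not (3*mem[u] + 6*n + u <= 2*mem[u - 1] + k + 13))) and j = -4 implies it.
Countermodel: at the initial state cnt = 0, j = -4, k = 0, mem = {[-4] = 15215, [-1] = -52273, [0] = -34844, elsewhere -34844}, n = 0, u = 0, the precondition holds but the weakest precondition fails.
Answer: invalid


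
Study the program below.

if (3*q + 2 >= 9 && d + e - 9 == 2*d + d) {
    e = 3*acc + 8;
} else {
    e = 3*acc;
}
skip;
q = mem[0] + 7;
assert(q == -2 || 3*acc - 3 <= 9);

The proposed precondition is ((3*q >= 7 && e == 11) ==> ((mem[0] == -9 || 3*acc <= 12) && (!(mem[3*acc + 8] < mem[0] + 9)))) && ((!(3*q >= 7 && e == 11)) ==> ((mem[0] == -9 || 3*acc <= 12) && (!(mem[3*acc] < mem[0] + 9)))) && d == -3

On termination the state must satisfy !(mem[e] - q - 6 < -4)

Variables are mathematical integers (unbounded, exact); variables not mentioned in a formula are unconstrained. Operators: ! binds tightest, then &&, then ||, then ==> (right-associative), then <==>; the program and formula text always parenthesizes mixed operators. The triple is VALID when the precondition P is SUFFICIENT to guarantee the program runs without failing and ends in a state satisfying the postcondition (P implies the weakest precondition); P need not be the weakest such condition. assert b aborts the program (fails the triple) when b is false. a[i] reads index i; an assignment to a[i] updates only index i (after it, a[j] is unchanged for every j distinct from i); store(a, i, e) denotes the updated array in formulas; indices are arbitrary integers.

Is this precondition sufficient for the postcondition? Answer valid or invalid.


Working backward. After the program, the postcondition !(mem[e] - q - 6 < -4) must hold; in canonical form it is !(mem[e] < q + 2).
Before assert q == -2 || 3*acc - 3 <= 9: (q == -2 || 3*acc <= 12) && (!(mem[e] < q + 2))
Before q := mem[0] + 7: (mem[0] == -9 || 3*acc <= 12) && (!(mem[e] < mem[0] + 9))
Before skip: (mem[0] == -9 || 3*acc <= 12) && (!(mem[e] < mem[0] + 9))
Then branch requires (mem[0] == -9 || 3*acc <= 12) && (!(mem[3*acc + 8] < mem[0] + 9)); else branch requires (mem[0] == -9 || 3*acc <= 12) && (!(mem[3*acc] < mem[0] + 9)).
Before the if: ((3*q >= 7 && e == 2*d + 9) ==> ((mem[0] == -9 || 3*acc <= 12) && (!(mem[3*acc + 8] < mem[0] + 9)))) && ((!(3*q >= 7 && e == 2*d + 9)) ==> ((mem[0] == -9 || 3*acc <= 12) && (!(mem[3*acc] < mem[0] + 9))))
The weakest precondition is ((3*q >= 7 && e == 2*d + 9) ==> ((mem[0] == -9 || 3*acc <= 12) && (!(mem[3*acc + 8] < mem[0] + 9)))) && ((!(3*q >= 7 && e == 2*d + 9)) ==> ((mem[0] == -9 || 3*acc <= 12) && (!(mem[3*acc] < mem[0] + 9)))).
Check whether ((3*q >= 7 && e == 11) ==> ((mem[0] == -9 || 3*acc <= 12) && (!(mem[3*acc + 8] < mem[0] + 9)))) && ((!(3*q >= 7 && e == 11)) ==> ((mem[0] == -9 || 3*acc <= 12) && (!(mem[3*acc] < mem[0] + 9)))) && d == -3 implies it.
Countermodel: at the initial state acc = 7040, d = -3, e = 3, mem = {[0] = -9, [21120] = 15521, [21128] = -1, elsewhere -9}, q = 3, the precondition holds but the weakest precondition fails.
Answer: invalid


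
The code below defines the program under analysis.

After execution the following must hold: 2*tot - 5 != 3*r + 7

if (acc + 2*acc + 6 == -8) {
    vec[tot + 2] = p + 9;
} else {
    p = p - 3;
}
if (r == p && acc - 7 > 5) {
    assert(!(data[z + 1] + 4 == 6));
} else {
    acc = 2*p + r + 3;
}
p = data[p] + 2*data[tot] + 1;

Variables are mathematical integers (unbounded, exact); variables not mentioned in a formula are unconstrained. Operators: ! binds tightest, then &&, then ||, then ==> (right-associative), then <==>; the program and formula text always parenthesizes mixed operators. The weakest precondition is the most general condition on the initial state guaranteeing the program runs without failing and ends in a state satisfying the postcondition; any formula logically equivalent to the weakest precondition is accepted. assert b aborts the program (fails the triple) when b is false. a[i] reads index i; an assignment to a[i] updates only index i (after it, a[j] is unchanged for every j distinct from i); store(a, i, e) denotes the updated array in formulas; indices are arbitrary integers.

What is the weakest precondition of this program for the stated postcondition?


Working backward. After the program, the postcondition 2*tot - 5 != 3*r + 7 must hold; in canonical form it is 2*tot != 3*r + 12.
Before p := data[p] + 2*data[tot] + 1: 2*tot != 3*r + 12
Then branch requires (!(data[z + 1] == 2)) && 2*tot != 3*r + 12; else branch requires 2*tot != 3*r + 12.
Before the if: ((r == p && acc > 12) ==> ((!(data[z + 1] == 2)) && 2*tot != 3*r + 12)) && ((!(r == p && acc > 12)) ==> 2*tot != 3*r + 12)
Then branch requires ((r == p && acc > 12) ==> ((!(data[z + 1] == 2)) && 2*tot != 3*r + 12)) && ((!(r == p && acc > 12)) ==> 2*tot != 3*r + 12); else branch requires ((r == p - 3 && acc > 12) ==> ((!(data[z + 1] == 2)) && 2*tot != 3*r + 12)) && ((!(r == p - 3 && acc > 12)) ==> 2*tot != 3*r + 12).
Before the if: (3*acc == -14 ==> (((r == p && acc > 12) ==> ((!(data[z + 1] == 2)) && 2*tot != 3*r + 12)) && ((!(r == p && acc > 12)) ==> 2*tot != 3*r + 12))) && ((!(3*acc == -14)) ==> (((r == p - 3 && acc > 12) ==> ((!(data[z + 1] == 2)) && 2*tot != 3*r + 12)) && ((!(r == p - 3 && acc > 12)) ==> 2*tot != 3*r + 12)))
Answer: WP = (3*acc == -14 ==> (((r == p && acc > 12) ==> ((!(data[z + 1] == 2)) && 2*tot != 3*r + 12)) && ((!(r == p && acc > 12)) ==> 2*tot != 3*r + 12))) && ((!(3*acc == -14)) ==> (((r == p - 3 && acc > 12) ==> ((!(data[z + 1] == 2)) && 2*tot != 3*r + 12)) && ((!(r == p - 3 && acc > 12)) ==> 2*tot != 3*r + 12)))


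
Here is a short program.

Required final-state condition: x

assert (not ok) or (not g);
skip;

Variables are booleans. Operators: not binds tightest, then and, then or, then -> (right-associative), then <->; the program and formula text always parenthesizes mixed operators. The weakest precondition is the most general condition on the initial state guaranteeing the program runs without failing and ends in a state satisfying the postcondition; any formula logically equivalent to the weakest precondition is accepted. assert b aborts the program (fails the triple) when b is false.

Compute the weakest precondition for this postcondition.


Working backward. After the program, x must hold.
Before skip: x
Before assert (not ok) or (not g): ((not ok) or (not g)) and x
Answer: WP = ((not ok) or (not g)) and x


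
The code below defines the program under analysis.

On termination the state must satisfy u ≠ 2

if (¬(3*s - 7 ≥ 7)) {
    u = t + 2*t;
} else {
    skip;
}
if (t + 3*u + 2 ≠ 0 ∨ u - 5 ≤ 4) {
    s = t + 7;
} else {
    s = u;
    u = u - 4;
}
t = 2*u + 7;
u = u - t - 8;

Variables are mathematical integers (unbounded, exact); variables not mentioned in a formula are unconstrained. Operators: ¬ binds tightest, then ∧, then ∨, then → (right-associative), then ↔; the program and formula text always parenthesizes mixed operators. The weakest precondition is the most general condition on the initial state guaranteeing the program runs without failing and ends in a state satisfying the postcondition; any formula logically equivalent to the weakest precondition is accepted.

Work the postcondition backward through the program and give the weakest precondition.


Working backward. After the program, u ≠ 2 must hold.
Before u := u - t - 8: u ≠ t + 10
Before t := 2*u + 7: u ≠ -17
Then branch requires u ≠ -17; else branch requires u ≠ -13.
Before the if: ((t + 3*u ≠ -2 ∨ u ≤ 9) → u ≠ -17) ∧ ((¬(t + 3*u ≠ -2 ∨ u ≤ 9)) → u ≠ -13)
Then branch requires ((10*t ≠ -2 ∨ 3*t ≤ 9) → 3*t ≠ -17) ∧ ((¬(10*t ≠ -2 ∨ 3*t ≤ 9)) → 3*t ≠ -13); else branch requires ((t + 3*u ≠ -2 ∨ u ≤ 9) → u ≠ -17) ∧ ((¬(t + 3*u ≠ -2 ∨ u ≤ 9)) → u ≠ -13).
Before the if: ((¬(3*s ≥ 14)) → (((10*t ≠ -2 ∨ 3*t ≤ 9) → 3*t ≠ -17) ∧ ((¬(10*t ≠ -2 ∨ 3*t ≤ 9)) → 3*t ≠ -13))) ∧ (3*s ≥ 14 → (((t + 3*u ≠ -2 ∨ u ≤ 9) → u ≠ -17) ∧ ((¬(t + 3*u ≠ -2 ∨ u ≤ 9)) → u ≠ -13)))
Answer: WP = ((¬(3*s ≥ 14)) → (((10*t ≠ -2 ∨ 3*t ≤ 9) → 3*t ≠ -17) ∧ ((¬(10*t ≠ -2 ∨ 3*t ≤ 9)) → 3*t ≠ -13))) ∧ (3*s ≥ 14 → (((t + 3*u ≠ -2 ∨ u ≤ 9) → u ≠ -17) ∧ ((¬(t + 3*u ≠ -2 ∨ u ≤ 9)) → u ≠ -13)))


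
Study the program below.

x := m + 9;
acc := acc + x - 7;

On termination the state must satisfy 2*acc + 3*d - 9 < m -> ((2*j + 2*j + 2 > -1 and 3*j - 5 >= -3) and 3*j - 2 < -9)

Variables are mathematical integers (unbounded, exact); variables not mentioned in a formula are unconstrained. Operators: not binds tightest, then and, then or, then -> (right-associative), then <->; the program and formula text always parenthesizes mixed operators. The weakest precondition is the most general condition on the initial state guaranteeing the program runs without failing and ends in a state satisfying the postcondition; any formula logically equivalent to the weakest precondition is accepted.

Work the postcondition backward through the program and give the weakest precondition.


Working backward. After the program, the postcondition 2*acc + 3*d - 9 < m -> ((2*j + 2*j + 2 > -1 and 3*j - 5 >= -3) and 3*j - 2 < -9) must hold; in canonical form it is 2*acc + 3*d < m + 9 -> (4*j > -3 and 3*j >= 2 and 3*j < -7).
Before acc := acc + x - 7: 2*acc + 3*d + 2*x < m + 23 -> (4*j > -3 and 3*j >= 2 and 3*j < -7)
Before x := m + 9: 2*acc + 3*d + m < 5 -> (4*j > -3 and 3*j >= 2 and 3*j < -7)
Answer: WP = 2*acc + 3*d + m < 5 -> (4*j > -3 and 3*j >= 2 and 3*j < -7)


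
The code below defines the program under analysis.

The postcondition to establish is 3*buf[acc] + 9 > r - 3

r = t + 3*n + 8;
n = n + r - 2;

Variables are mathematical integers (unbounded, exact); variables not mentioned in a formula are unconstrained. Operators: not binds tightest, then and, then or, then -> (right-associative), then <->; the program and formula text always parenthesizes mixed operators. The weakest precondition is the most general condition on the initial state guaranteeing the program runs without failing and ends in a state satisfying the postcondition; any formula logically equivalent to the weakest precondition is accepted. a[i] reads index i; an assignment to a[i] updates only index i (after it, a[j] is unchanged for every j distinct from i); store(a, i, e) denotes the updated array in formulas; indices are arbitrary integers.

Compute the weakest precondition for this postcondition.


Working backward. After the program, the postcondition 3*buf[acc] + 9 > r - 3 must hold; in canonical form it is 3*buf[acc] > r - 12.
Before n := n + r - 2: 3*buf[acc] > r - 12
Before r := t + 3*n + 8: 3*buf[acc] > 3*n + t - 4
Answer: WP = 3*buf[acc] > 3*n + t - 4


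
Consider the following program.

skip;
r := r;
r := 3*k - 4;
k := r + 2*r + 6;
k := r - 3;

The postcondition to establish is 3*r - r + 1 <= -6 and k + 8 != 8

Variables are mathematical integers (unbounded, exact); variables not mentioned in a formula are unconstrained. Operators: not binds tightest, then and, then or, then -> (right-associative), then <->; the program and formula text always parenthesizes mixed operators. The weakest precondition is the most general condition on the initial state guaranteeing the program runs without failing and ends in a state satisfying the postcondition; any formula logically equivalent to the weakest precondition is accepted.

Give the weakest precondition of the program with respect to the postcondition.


Working backward. After the program, the postcondition 3*r - r + 1 <= -6 and k + 8 != 8 must hold; in canonical form it is 2*r <= -7 and k != 0.
Before k := r - 3: 2*r <= -7 and r != 3
Before k := r + 2*r + 6: 2*r <= -7 and r != 3
Before r := 3*k - 4: 6*k <= 1 and 3*k != 7
Before r := r: 6*k <= 1 and 3*k != 7
Before skip: 6*k <= 1 and 3*k != 7
Answer: WP = 6*k <= 1 and 3*k != 7


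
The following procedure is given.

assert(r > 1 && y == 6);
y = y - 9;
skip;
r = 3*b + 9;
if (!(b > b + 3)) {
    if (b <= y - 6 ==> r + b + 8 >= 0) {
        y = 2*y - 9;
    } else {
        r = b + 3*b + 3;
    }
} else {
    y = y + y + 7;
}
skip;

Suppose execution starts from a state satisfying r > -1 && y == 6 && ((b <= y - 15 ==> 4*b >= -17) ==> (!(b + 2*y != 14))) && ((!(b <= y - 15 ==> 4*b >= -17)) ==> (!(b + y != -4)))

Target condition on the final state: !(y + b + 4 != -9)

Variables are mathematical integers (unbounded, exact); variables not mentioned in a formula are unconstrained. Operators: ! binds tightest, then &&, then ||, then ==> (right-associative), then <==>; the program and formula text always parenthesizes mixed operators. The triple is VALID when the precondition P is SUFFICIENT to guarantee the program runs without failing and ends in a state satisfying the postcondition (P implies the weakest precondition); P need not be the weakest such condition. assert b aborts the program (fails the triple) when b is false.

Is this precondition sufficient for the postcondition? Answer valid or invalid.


Working backward. After the program, the postcondition !(y + b + 4 != -9) must hold; in canonical form it is !(b + y != -13).
Before skip: !(b + y != -13)
Then branch requires ((b <= y - 6 ==> b + r >= -8) ==> (!(b + 2*y != -4))) && ((!(b <= y - 6 ==> b + r >= -8)) ==> (!(b + y != -13))); else branch requires !(b + 2*y != -20).
Before the if: ((b <= y - 6 ==> b + r >= -8) ==> (!(b + 2*y != -4))) && ((!(b <= y - 6 ==> b + r >= -8)) ==> (!(b + y != -13)))
Before r := 3*b + 9: ((b <= y - 6 ==> 4*b >= -17) ==> (!(b + 2*y != -4))) && ((!(b <= y - 6 ==> 4*b >= -17)) ==> (!(b + y != -13)))
Before skip: ((b <= y - 6 ==> 4*b >= -17) ==> (!(b + 2*y != -4))) && ((!(b <= y - 6 ==> 4*b >= -17)) ==> (!(b + y != -13)))
Before y := y - 9: ((b <= y - 15 ==> 4*b >= -17) ==> (!(b + 2*y != 14))) && ((!(b <= y - 15 ==> 4*b >= -17)) ==> (!(b + y != -4)))
Before assert r > 1 && y == 6: r > 1 && y == 6 && ((b <= y - 15 ==> 4*b >= -17) ==> (!(b + 2*y != 14))) && ((!(b <= y - 15 ==> 4*b >= -17)) ==> (!(b + y != -4)))
The weakest precondition is r > 1 && y == 6 && ((b <= y - 15 ==> 4*b >= -17) ==> (!(b + 2*y != 14))) && ((!(b <= y - 15 ==> 4*b >= -17)) ==> (!(b + y != -4))).
Check whether r > -1 && y == 6 && ((b <= y - 15 ==> 4*b >= -17) ==> (!(b + 2*y != 14))) && ((!(b <= y - 15 ==> 4*b >= -17)) ==> (!(b + y != -4))) implies it.
Countermodel: at the initial state b = -10, r = 0, y = 6, the precondition holds but the weakest precondition fails.
Answer: invalid


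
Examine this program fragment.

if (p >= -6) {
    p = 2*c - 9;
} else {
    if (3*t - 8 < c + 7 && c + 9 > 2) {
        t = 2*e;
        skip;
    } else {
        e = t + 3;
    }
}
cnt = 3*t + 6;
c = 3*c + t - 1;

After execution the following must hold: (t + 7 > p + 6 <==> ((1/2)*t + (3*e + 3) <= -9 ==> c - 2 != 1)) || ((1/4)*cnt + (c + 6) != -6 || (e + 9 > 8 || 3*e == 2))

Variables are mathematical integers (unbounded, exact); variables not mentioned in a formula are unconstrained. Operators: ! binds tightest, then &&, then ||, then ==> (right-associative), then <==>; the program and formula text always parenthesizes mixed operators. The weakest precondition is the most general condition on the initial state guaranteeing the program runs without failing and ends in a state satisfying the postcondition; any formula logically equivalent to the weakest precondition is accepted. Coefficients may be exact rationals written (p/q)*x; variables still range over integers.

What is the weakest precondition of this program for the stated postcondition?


Working backward. After the program, the postcondition (t + 7 > p + 6 <==> ((1/2)*t + (3*e + 3) <= -9 ==> c - 2 != 1)) || ((1/4)*cnt + (c + 6) != -6 || (e + 9 > 8 || 3*e == 2)) must hold; in canonical form it is (t > p - 1 <==> (3*e + (1/2)*t <= -12 ==> c != 3)) || c + (1/4)*cnt != -12 || e > -1 || 3*e == 2.
Before c := 3*c + t - 1: (t > p - 1 <==> (3*e + (1/2)*t <= -12 ==> 3*c + t != 4)) || 3*c + (1/4)*cnt + t != -11 || e > -1 || 3*e == 2
Before cnt := 3*t + 6: (t > p - 1 <==> (3*e + (1/2)*t <= -12 ==> 3*c + t != 4)) || 3*c + (7/4)*t != -25/2 || e > -1 || 3*e == 2
Then branch requires (t > 2*c - 10 <==> (3*e + (1/2)*t <= -12 ==> 3*c + t != 4)) || 3*c + (7/4)*t != -25/2 || e > -1 || 3*e == 2; else branch requires ((3*t < c + 15 && c > -7) ==> ((2*e > p - 1 <==> (4*e <= -12 ==> 3*c + 2*e != 4)) || 3*c + (7/2)*e != -25/2 || e > -1 || 3*e == 2)) && ((!(3*t < c + 15 && c > -7)) ==> ((t > p - 1 <==> ((7/2)*t <= -21 ==> 3*c + t != 4)) || 3*c + (7/4)*t != -25/2 || t > -4 || 3*t == -7)).
Before the if: (p >= -6 ==> ((t > 2*c - 10 <==> (3*e + (1/2)*t <= -12 ==> 3*c + t != 4)) || 3*c + (7/4)*t != -25/2 || e > -1 || 3*e == 2)) && ((!(p >= -6)) ==> (((3*t < c + 15 && c > -7) ==> ((2*e > p - 1 <==> (4*e <= -12 ==> 3*c + 2*e != 4)) || 3*c + (7/2)*e != -25/2 || e > -1 || 3*e == 2)) && ((!(3*t < c + 15 && c > -7)) ==> ((t > p - 1 <==> ((7/2)*t <= -21 ==> 3*c + t != 4)) || 3*c + (7/4)*t != -25/2 || t > -4 || 3*t == -7))))
Answer: WP = (p >= -6 ==> ((t > 2*c - 10 <==> (3*e + (1/2)*t <= -12 ==> 3*c + t != 4)) || 3*c + (7/4)*t != -25/2 || e > -1 || 3*e == 2)) && ((!(p >= -6)) ==> (((3*t < c + 15 && c > -7) ==> ((2*e > p - 1 <==> (4*e <= -12 ==> 3*c + 2*e != 4)) || 3*c + (7/2)*e != -25/2 || e > -1 || 3*e == 2)) && ((!(3*t < c + 15 && c > -7)) ==> ((t > p - 1 <==> ((7/2)*t <= -21 ==> 3*c + t != 4)) || 3*c + (7/4)*t != -25/2 || t > -4 || 3*t == -7))))


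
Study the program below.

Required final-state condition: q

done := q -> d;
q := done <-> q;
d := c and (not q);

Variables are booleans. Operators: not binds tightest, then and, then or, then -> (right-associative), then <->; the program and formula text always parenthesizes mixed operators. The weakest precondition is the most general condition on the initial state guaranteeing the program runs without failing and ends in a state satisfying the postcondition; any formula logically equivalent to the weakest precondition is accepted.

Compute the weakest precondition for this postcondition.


Working backward. After the program, q must hold.
Before d := c and (not q): q
Before q := done <-> q: done <-> q
Before done := q -> d: (q -> d) <-> q
Answer: WP = (q -> d) <-> q


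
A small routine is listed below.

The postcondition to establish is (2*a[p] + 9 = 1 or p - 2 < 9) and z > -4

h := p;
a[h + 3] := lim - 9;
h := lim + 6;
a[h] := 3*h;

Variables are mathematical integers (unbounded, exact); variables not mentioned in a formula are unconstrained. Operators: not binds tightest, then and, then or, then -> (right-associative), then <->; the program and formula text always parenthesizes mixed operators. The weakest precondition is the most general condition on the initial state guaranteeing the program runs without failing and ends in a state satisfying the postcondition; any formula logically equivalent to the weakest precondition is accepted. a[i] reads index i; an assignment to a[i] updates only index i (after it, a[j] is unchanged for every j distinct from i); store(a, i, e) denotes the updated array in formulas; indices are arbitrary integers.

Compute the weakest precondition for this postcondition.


Working backward. After the program, the postcondition (2*a[p] + 9 = 1 or p - 2 < 9) and z > -4 must hold; in canonical form it is (2*a[p] = -8 or p < 11) and z > -4.
Before a[h] := 3*h: (2*store(a, h, 3*h)[p] = -8 or p < 11) and z > -4
Before h := lim + 6: (2*store(a, lim + 6, 3*lim + 18)[p] = -8 or p < 11) and z > -4
Before a[h + 3] := lim - 9: (2*store(store(a, h + 3, lim - 9), lim + 6, 3*lim + 18)[p] = -8 or p < 11) and z > -4
Before h := p: (2*store(store(a, p + 3, lim - 9), lim + 6, 3*lim + 18)[p] = -8 or p < 11) and z > -4
Answer: WP = (2*store(store(a, p + 3, lim - 9), lim + 6, 3*lim + 18)[p] = -8 or p < 11) and z > -4
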